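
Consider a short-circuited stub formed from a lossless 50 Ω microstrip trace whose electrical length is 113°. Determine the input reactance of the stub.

X_in ≈ -118 Ω (capacitive)

tan(βl) = -2.36
For a short-circuited stub, Z_in = jZ_0·tan(βl)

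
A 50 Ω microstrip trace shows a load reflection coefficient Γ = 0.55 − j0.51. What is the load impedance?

Z_L = Z_0·(1 + Γ)/(1 − Γ) = 50·(1.55 − j0.51)/(0.45 + j0.51)

Z_L ≈ 47.3 − j110 Ω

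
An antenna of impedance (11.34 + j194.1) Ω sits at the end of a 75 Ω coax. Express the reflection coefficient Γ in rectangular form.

Γ = (Z_L − Z_0)/(Z_L + Z_0) = (-63.66 + j194.1)/(86.34 + j194.1)

Γ ≈ 0.713 + j0.645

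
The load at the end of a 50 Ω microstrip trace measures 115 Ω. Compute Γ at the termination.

Γ = (Z_L − Z_0)/(Z_L + Z_0) = (115 − 50)/(115 + 50) = 65/165

Γ = 0.394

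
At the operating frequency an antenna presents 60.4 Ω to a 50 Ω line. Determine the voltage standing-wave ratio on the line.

For a purely resistive load, VSWR = R_L/Z_0 or Z_0/R_L (whichever > 1) = 60.4/50

VSWR ≈ 1.21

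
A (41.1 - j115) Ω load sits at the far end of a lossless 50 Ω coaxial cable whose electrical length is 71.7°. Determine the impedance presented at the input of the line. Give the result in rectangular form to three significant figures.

tan(βl) = tan(71.7°) = 3.02
Z_in = Z_0·(Z_L + jZ_0·tanβl)/(Z_0 + jZ_L·tanβl)
     = 50·(41.1 + j36.2)/(398 + j124)

Z_in ≈ 6 + j2.67 Ω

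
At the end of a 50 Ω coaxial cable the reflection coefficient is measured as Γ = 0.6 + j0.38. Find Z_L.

Z_L ≈ 81.4 + j125 Ω

Z_L = Z_0·(1 + Γ)/(1 − Γ) = 50·(1.6 + j0.38)/(0.4 − j0.38)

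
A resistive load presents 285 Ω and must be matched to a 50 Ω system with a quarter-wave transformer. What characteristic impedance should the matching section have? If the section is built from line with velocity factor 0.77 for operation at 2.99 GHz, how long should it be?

Z_qwt = √(Z_0·R_L) = √(50 × 285) = √14250
λ = 0.77·c/f = 0.0773 m, so l = λ/4 = 0.0193 m

Z_qwt ≈ 119 Ω; length ≈ 1.93 cm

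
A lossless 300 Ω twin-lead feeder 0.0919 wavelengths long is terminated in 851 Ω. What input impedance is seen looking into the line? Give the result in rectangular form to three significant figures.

Z_in ≈ 275 − j312 Ω

βl = 2π × 0.0919 = 33.1°
tan(βl) = tan(33.1°) = 0.651
Z_in = Z_0·(Z_L + jZ_0·tanβl)/(Z_0 + jZ_L·tanβl)
     = 300·(851 + j195)/(300 + j554)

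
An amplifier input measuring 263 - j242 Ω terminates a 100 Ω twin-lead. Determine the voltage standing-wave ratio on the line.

VSWR ≈ 5.04

Γ = (Z_L − Z_0)/(Z_L + Z_0) = (163 − j242)/(363 − j242)
|Γ| = 292/436 = 0.669
VSWR = (1 + |Γ|)/(1 − |Γ|) = 1.67/0.331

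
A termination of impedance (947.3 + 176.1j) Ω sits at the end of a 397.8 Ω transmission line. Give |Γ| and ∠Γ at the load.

Γ ≈ 0.425 ∠ 10.3°

Γ = (Z_L − Z_0)/(Z_L + Z_0) = (549.5 + j176.1)/(1345 + j176.1)
|Γ| = 577/1360 = 0.425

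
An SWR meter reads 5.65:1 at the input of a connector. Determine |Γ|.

|Γ| ≈ 0.699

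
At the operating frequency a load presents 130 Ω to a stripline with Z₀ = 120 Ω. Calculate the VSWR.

VSWR ≈ 1.08

Γ = (130 − 120)/(130 + 120) = 0.04
VSWR = (1 + 0.04)/(1 − 0.04)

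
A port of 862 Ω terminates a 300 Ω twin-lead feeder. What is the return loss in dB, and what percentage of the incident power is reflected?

RL ≈ 6.31 dB; 23.4% of incident power reflected

Γ = (862 − 300)/(862 + 300) = 0.484
RL = −20·log₁₀(0.484) = 6.31 dB
P_refl/P_inc = |Γ|² = 0.234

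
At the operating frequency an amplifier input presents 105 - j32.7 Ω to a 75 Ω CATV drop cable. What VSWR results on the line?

VSWR ≈ 1.64

Γ = (Z_L − Z_0)/(Z_L + Z_0) = (30 − j32.7)/(180 − j32.7)
|Γ| = 44.4/183 = 0.243
VSWR = (1 + |Γ|)/(1 − |Γ|) = 1.24/0.757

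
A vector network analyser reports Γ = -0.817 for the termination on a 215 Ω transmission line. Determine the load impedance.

Z_L = Z_0·(1 + Γ)/(1 − Γ) = 215·(0.183)/(1.82)

Z_L ≈ 21.7 Ω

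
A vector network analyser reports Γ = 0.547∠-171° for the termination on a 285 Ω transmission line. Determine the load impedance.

Z_L ≈ 83.9 − j20.5 Ω

Z_L = Z_0·(1 + Γ)/(1 − Γ) = 285·(0.46 − j0.0856)/(1.54 + j0.0856)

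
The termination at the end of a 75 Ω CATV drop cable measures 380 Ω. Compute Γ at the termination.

Γ = (Z_L − Z_0)/(Z_L + Z_0) = (380 − 75)/(380 + 75) = 305/455

Γ = 0.67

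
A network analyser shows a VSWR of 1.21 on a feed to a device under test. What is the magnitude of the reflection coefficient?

|Γ| = (S − 1)/(S + 1) = (1.21 − 1)/(1.21 + 1) = 0.21/2.21

|Γ| ≈ 0.095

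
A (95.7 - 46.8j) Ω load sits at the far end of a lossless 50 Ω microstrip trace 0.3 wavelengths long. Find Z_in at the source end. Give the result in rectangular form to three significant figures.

βl = 2π × 0.3 = 108°
tan(βl) = tan(108°) = -3.08
Z_in = Z_0·(Z_L + jZ_0·tanβl)/(Z_0 + jZ_L·tanβl)
     = 50·(95.7 − j201)/(-94 − j295)

Z_in ≈ 26.2 + j24.6 Ω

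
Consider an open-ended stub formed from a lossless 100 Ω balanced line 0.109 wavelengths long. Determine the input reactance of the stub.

X_in ≈ -122 Ω (capacitive)

βl = 2π × 0.109 = 39.2°
tan(βl) = 0.817
For an open-ended stub, Z_in = −jZ_0·cot(βl) = −jZ_0/tan(βl)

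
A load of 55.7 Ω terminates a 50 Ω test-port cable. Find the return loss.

RL ≈ 25.4 dB

Γ = (55.7 − 50)/(55.7 + 50) = 0.0539
RL = −20·log₁₀|Γ| = −20·log₁₀(0.0539)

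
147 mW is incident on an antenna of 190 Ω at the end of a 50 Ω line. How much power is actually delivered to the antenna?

Γ = (190 − 50)/(190 + 50) = 0.583
|Γ|² = 0.34
P_refl = |Γ|²·P_inc = 50 mW, P_del = (1 − |Γ|²)·P_inc = 97 mW

P_delivered ≈ 97 mW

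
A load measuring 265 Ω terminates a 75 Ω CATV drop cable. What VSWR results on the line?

Γ = (265 − 75)/(265 + 75) = 0.559
VSWR = (1 + 0.559)/(1 − 0.559)

VSWR ≈ 3.53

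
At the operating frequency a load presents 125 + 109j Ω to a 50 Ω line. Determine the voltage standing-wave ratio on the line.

VSWR ≈ 4.58

Γ = (Z_L − Z_0)/(Z_L + Z_0) = (75 + j109)/(175 + j109)
|Γ| = 132/206 = 0.642
VSWR = (1 + |Γ|)/(1 − |Γ|) = 1.64/0.358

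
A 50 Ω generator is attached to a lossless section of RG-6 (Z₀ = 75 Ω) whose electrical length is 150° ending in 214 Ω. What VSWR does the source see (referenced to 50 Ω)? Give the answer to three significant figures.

tan(βl) = -0.577
Z_in = Z_0·(Z_L + jZ_0·tanβl)/(Z_0 + jZ_L·tanβl) = 76.8 + j83.3 Ω
Γ_s = (Z_in − Z_s)/(Z_in + Z_s) = (26.8 + j83.3)/(127 + j83.3), |Γ_s| = 0.577
VSWR = (1 + |Γ_s|)/(1 − |Γ_s|)

VSWR ≈ 3.72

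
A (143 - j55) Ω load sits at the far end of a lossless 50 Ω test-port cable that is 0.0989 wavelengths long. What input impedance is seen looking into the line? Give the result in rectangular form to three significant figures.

βl = 2π × 0.0989 = 35.6°
tan(βl) = tan(35.6°) = 0.716
Z_in = Z_0·(Z_L + jZ_0·tanβl)/(Z_0 + jZ_L·tanβl)
     = 50·(143 − j19.2)/(89.4 + j102)

Z_in ≈ 29.3 − j44.3 Ω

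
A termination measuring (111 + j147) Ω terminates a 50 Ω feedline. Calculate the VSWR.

Γ = (Z_L − Z_0)/(Z_L + Z_0) = (61 + j147)/(161 + j147)
|Γ| = 159/218 = 0.73
VSWR = (1 + |Γ|)/(1 − |Γ|) = 1.73/0.27

VSWR ≈ 6.41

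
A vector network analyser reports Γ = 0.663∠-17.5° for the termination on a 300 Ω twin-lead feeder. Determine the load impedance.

Z_L ≈ 961 − j684 Ω

Z_L = Z_0·(1 + Γ)/(1 − Γ) = 300·(1.63 − j0.199)/(0.368 + j0.199)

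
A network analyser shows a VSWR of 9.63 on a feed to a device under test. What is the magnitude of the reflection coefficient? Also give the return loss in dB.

|Γ| ≈ 0.812; return loss ≈ 1.81 dB

|Γ| = (S − 1)/(S + 1) = (9.63 − 1)/(9.63 + 1) = 8.63/10.6
RL = −20·log₁₀|Γ| = −20·log₁₀(0.812)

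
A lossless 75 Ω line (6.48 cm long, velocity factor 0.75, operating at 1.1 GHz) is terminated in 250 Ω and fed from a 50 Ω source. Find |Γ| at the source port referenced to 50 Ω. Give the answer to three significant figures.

λ = v/f = 0.75·c / 1.1 GHz = 0.205 m
βl = 2π·l/λ = 2π × 0.317 = 114°
tan(βl) = -2.24
Z_in = Z_0·(Z_L + jZ_0·tanβl)/(Z_0 + jZ_L·tanβl) = 26.5 + j29.9 Ω
Γ_s = (Z_in − Z_s)/(Z_in + Z_s) = (-23.5 + j29.9)/(76.5 + j29.9), |Γ_s| = 0.463

|Γ| ≈ 0.463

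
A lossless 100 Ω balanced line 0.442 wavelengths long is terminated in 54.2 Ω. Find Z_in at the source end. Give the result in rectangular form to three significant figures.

βl = 2π × 0.442 = 159°
tan(βl) = tan(159°) = -0.381
Z_in = Z_0·(Z_L + jZ_0·tanβl)/(Z_0 + jZ_L·tanβl)
     = 100·(54.2 − j38.1)/(100 − j20.7)

Z_in ≈ 59.5 − j25.8 Ω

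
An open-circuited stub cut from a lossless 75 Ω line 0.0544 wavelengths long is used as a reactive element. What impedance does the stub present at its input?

βl = 2π × 0.0544 = 19.6°
tan(βl) = 0.356
For an open-circuited stub, Z_in = −jZ_0·cot(βl) = −jZ_0/tan(βl)

Z_in ≈ −j211 Ω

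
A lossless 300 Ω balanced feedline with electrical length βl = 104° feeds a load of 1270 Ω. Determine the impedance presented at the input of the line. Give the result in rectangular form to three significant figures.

tan(βl) = tan(104°) = -4.01
Z_in = Z_0·(Z_L + jZ_0·tanβl)/(Z_0 + jZ_L·tanβl)
     = 300·(1270 − j1200)/(300 − j5090)

Z_in ≈ 75 + j70.4 Ω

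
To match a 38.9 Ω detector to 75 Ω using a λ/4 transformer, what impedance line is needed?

Z_qwt = √(Z_0·R_L) = √(75 × 38.9) = √2918

Z_qwt ≈ 54 Ω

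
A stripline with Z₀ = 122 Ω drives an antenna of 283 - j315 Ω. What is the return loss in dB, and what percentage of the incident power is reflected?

Γ = (161 − j315)/(405 − j315), |Γ| = 0.689
RL = −20·log₁₀(0.689) = 3.23 dB
P_refl/P_inc = |Γ|² = 0.475

RL ≈ 3.23 dB; 47.5% of incident power reflected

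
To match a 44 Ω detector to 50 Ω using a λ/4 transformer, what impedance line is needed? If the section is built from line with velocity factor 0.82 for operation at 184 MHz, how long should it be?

Z_qwt = √(Z_0·R_L) = √(50 × 44) = √2200
λ = 0.82·c/f = 1.34 m, so l = λ/4 = 0.334 m

Z_qwt ≈ 46.9 Ω; length ≈ 33.4 cm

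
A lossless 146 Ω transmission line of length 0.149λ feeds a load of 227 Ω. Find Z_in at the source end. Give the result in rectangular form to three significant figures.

Z_in ≈ 118 − j51.5 Ω

βl = 2π × 0.149 = 53.6°
tan(βl) = tan(53.6°) = 1.36
Z_in = Z_0·(Z_L + jZ_0·tanβl)/(Z_0 + jZ_L·tanβl)
     = 146·(227 + j198)/(146 + j308)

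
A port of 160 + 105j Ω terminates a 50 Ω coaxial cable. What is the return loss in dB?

Γ = (110 + j105)/(210 + j105), |Γ| = 0.648
RL = −20·log₁₀|Γ| = −20·log₁₀(0.648)

RL ≈ 3.77 dB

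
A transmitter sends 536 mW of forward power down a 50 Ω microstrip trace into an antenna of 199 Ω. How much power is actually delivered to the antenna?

P_delivered ≈ 344 mW

Γ = (199 − 50)/(199 + 50) = 0.598
|Γ|² = 0.358
P_refl = |Γ|²·P_inc = 192 mW, P_del = (1 − |Γ|²)·P_inc = 344 mW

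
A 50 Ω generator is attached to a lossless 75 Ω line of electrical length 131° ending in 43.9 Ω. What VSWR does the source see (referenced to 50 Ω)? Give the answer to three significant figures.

VSWR ≈ 2.07

tan(βl) = -1.15
Z_in = Z_0·(Z_L + jZ_0·tanβl)/(Z_0 + jZ_L·tanβl) = 70.2 − j39 Ω
Γ_s = (Z_in − Z_s)/(Z_in + Z_s) = (20.2 − j39)/(120 − j39), |Γ_s| = 0.348
VSWR = (1 + |Γ_s|)/(1 − |Γ_s|)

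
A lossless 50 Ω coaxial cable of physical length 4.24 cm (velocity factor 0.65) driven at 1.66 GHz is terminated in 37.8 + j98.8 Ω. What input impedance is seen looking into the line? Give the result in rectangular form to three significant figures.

λ = v/f = 0.65·c / 1.66 GHz = 0.117 m
βl = 2π·l/λ = 2π × 0.361 = 130°
tan(βl) = tan(130°) = -1.19
Z_in = Z_0·(Z_L + jZ_0·tanβl)/(Z_0 + jZ_L·tanβl)
     = 50·(37.8 + j39.1)/(168 − j45.1)

Z_in ≈ 7.58 + j13.7 Ω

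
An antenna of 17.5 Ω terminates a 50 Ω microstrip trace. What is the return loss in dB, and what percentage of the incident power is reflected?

Γ = (17.5 − 50)/(17.5 + 50) = -0.481
RL = −20·log₁₀(0.481) = 6.35 dB
P_refl/P_inc = |Γ|² = 0.232

RL ≈ 6.35 dB; 23.2% of incident power reflected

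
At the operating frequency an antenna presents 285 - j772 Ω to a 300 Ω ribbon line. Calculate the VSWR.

VSWR ≈ 8.86

Γ = (Z_L − Z_0)/(Z_L + Z_0) = (-15 − j772)/(585 − j772)
|Γ| = 772/969 = 0.797
VSWR = (1 + |Γ|)/(1 − |Γ|) = 1.8/0.203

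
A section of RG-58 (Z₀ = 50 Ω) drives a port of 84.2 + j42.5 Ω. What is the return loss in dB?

RL ≈ 8.23 dB

Γ = (34.2 + j42.5)/(134.2 + j42.5), |Γ| = 0.388
RL = −20·log₁₀|Γ| = −20·log₁₀(0.388)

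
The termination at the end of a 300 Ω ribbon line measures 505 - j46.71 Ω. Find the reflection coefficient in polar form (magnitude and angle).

Γ = (Z_L − Z_0)/(Z_L + Z_0) = (205 − j46.71)/(805 − j46.71)
|Γ| = 210/806 = 0.261

Γ ≈ 0.261 ∠ -9.52°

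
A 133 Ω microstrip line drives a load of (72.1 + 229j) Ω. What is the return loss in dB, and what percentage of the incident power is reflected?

Γ = (-60.9 + j229)/(205.1 + j229), |Γ| = 0.771
RL = −20·log₁₀(0.771) = 2.26 dB
P_refl/P_inc = |Γ|² = 0.594

RL ≈ 2.26 dB; 59.4% of incident power reflected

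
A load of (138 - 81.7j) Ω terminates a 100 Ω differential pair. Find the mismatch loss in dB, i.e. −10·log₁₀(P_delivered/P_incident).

Γ = (38 − j81.7)/(238 − j81.7), |Γ| = 0.358
|Γ|² = 0.128, so P_del/P_inc = 1 − |Γ|² = 0.872
ML = −10·log₁₀(1 − |Γ|²)

mismatch loss ≈ 0.596 dB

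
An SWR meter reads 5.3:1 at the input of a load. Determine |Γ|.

|Γ| ≈ 0.683

|Γ| = (S − 1)/(S + 1) = (5.3 − 1)/(5.3 + 1) = 4.3/6.3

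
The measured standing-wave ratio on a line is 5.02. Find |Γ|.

|Γ| = (S − 1)/(S + 1) = (5.02 − 1)/(5.02 + 1) = 4.02/6.02

|Γ| ≈ 0.668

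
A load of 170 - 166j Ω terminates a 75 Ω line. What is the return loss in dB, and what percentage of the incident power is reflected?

RL ≈ 3.79 dB; 41.8% of incident power reflected

Γ = (95 − j166)/(245 − j166), |Γ| = 0.646
RL = −20·log₁₀(0.646) = 3.79 dB
P_refl/P_inc = |Γ|² = 0.418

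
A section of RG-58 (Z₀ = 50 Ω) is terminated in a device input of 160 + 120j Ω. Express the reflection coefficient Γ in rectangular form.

Γ ≈ 0.641 + j0.205

Γ = (Z_L − Z_0)/(Z_L + Z_0) = (110 + j120)/(210 + j120)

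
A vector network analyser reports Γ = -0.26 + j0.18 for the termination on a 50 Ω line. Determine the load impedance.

Z_L = Z_0·(1 + Γ)/(1 − Γ) = 50·(0.74 + j0.18)/(1.26 − j0.18)

Z_L ≈ 27.8 + j11.1 Ω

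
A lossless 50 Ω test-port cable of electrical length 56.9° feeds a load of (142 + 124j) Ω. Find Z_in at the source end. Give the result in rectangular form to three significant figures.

Z_in ≈ 17.7 − j44 Ω

tan(βl) = tan(56.9°) = 1.53
Z_in = Z_0·(Z_L + jZ_0·tanβl)/(Z_0 + jZ_L·tanβl)
     = 50·(142 + j201)/(-140 + j218)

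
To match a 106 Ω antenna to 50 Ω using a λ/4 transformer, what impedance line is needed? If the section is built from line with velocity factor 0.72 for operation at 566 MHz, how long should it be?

Z_qwt ≈ 72.8 Ω; length ≈ 9.54 cm

Z_qwt = √(Z_0·R_L) = √(50 × 106) = √5300
λ = 0.72·c/f = 0.382 m, so l = λ/4 = 0.0954 m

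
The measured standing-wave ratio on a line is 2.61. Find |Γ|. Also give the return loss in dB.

|Γ| = (S − 1)/(S + 1) = (2.61 − 1)/(2.61 + 1) = 1.61/3.61
RL = −20·log₁₀|Γ| = −20·log₁₀(0.446)

|Γ| ≈ 0.446; return loss ≈ 7.01 dB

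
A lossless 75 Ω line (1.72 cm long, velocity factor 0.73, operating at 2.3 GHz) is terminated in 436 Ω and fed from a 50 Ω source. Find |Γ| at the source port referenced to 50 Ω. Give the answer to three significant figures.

λ = v/f = 0.73·c / 2.3 GHz = 0.0952 m
βl = 2π·l/λ = 2π × 0.181 = 65°
tan(βl) = 2.15
Z_in = Z_0·(Z_L + jZ_0·tanβl)/(Z_0 + jZ_L·tanβl) = 15.6 − j33.7 Ω
Γ_s = (Z_in − Z_s)/(Z_in + Z_s) = (-34.4 − j33.7)/(65.6 − j33.7), |Γ_s| = 0.653

|Γ| ≈ 0.653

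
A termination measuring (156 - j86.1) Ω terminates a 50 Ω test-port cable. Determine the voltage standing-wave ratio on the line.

VSWR ≈ 4.15

Γ = (Z_L − Z_0)/(Z_L + Z_0) = (106 − j86.1)/(206 − j86.1)
|Γ| = 137/223 = 0.612
VSWR = (1 + |Γ|)/(1 − |Γ|) = 1.61/0.388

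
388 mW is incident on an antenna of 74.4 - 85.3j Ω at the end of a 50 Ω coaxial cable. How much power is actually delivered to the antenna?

|Γ| = |(24.4 − j85.3)/(124.4 − j85.3)| = 0.588
|Γ|² = 0.346
P_refl = |Γ|²·P_inc = 134 mW, P_del = (1 − |Γ|²)·P_inc = 254 mW

P_delivered ≈ 254 mW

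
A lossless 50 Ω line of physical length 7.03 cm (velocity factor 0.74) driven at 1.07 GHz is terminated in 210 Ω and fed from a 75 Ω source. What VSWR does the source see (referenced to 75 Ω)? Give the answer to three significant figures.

VSWR ≈ 5.35

λ = v/f = 0.74·c / 1.07 GHz = 0.207 m
βl = 2π·l/λ = 2π × 0.339 = 122°
tan(βl) = -1.6
Z_in = Z_0·(Z_L + jZ_0·tanβl)/(Z_0 + jZ_L·tanβl) = 16.2 + j28.8 Ω
Γ_s = (Z_in − Z_s)/(Z_in + Z_s) = (-58.8 + j28.8)/(91.2 + j28.8), |Γ_s| = 0.685
VSWR = (1 + |Γ_s|)/(1 − |Γ_s|)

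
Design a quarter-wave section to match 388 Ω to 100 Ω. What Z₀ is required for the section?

Z_qwt ≈ 197 Ω

Z_qwt = √(Z_0·R_L) = √(100 × 388) = √38800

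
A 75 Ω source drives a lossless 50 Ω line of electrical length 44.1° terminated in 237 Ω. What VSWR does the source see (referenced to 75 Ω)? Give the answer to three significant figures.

VSWR ≈ 5.11

tan(βl) = 0.969
Z_in = Z_0·(Z_L + jZ_0·tanβl)/(Z_0 + jZ_L·tanβl) = 20.8 − j47.1 Ω
Γ_s = (Z_in − Z_s)/(Z_in + Z_s) = (-54.2 − j47.1)/(95.8 − j47.1), |Γ_s| = 0.673
VSWR = (1 + |Γ_s|)/(1 − |Γ_s|)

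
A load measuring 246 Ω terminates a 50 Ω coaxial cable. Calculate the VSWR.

VSWR ≈ 4.92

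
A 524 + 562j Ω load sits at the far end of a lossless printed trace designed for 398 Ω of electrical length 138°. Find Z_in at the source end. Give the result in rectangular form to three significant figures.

tan(βl) = tan(138°) = -0.9
Z_in = Z_0·(Z_L + jZ_0·tanβl)/(Z_0 + jZ_L·tanβl)
     = 398·(524 + j204)/(904 − j472)

Z_in ≈ 145 + j165 Ω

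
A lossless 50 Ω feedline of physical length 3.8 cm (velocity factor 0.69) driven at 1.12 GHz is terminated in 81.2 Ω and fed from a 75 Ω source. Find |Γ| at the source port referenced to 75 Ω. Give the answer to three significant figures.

λ = v/f = 0.69·c / 1.12 GHz = 0.185 m
βl = 2π·l/λ = 2π × 0.206 = 74°
tan(βl) = 3.49
Z_in = Z_0·(Z_L + jZ_0·tanβl)/(Z_0 + jZ_L·tanβl) = 32.3 − j8.62 Ω
Γ_s = (Z_in − Z_s)/(Z_in + Z_s) = (-42.7 − j8.62)/(107 − j8.62), |Γ_s| = 0.405

|Γ| ≈ 0.405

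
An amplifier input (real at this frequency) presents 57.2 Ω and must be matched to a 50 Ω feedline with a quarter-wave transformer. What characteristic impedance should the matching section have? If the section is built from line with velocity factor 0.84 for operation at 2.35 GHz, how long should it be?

Z_qwt ≈ 53.5 Ω; length ≈ 2.68 cm

Z_qwt = √(Z_0·R_L) = √(50 × 57.2) = √2860
λ = 0.84·c/f = 0.107 m, so l = λ/4 = 0.0268 m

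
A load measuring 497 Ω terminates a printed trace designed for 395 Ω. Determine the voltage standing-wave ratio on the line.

VSWR ≈ 1.26

Γ = (497 − 395)/(497 + 395) = 0.114
VSWR = (1 + 0.114)/(1 − 0.114)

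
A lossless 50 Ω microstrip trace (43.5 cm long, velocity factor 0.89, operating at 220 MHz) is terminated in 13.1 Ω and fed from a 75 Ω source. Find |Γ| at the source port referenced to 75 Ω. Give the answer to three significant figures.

λ = v/f = 0.89·c / 220 MHz = 1.21 m
βl = 2π·l/λ = 2π × 0.358 = 129°
tan(βl) = -1.23
Z_in = Z_0·(Z_L + jZ_0·tanβl)/(Z_0 + jZ_L·tanβl) = 29.9 − j52 Ω
Γ_s = (Z_in − Z_s)/(Z_in + Z_s) = (-45.1 − j52)/(105 − j52), |Γ_s| = 0.588

|Γ| ≈ 0.588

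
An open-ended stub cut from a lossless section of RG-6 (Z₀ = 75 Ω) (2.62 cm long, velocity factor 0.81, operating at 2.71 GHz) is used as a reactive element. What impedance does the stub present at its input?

λ = v/f = 0.81·c / 2.71 GHz = 0.0897 m
βl = 2π·l/λ = 2π × 0.292 = 105°
tan(βl) = -3.68
For an open-ended stub, Z_in = −jZ_0·cot(βl) = −jZ_0/tan(βl)

Z_in ≈ +j20.4 Ω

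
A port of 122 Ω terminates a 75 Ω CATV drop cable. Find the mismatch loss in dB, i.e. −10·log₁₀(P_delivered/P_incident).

mismatch loss ≈ 0.255 dB

Γ = (122 − 75)/(122 + 75) = 0.239
|Γ|² = 0.0569, so P_del/P_inc = 1 − |Γ|² = 0.943
ML = −10·log₁₀(1 − |Γ|²)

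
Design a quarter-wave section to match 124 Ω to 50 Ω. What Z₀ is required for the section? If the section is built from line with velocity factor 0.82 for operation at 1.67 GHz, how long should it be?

Z_qwt = √(Z_0·R_L) = √(50 × 124) = √6200
λ = 0.82·c/f = 0.147 m, so l = λ/4 = 0.0368 m

Z_qwt ≈ 78.7 Ω; length ≈ 3.68 cm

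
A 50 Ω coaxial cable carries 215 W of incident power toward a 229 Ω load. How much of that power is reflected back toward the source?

Γ = (229 − 50)/(229 + 50) = 0.642
|Γ|² = 0.412
P_refl = |Γ|²·P_inc = 88.5 W, P_del = (1 − |Γ|²)·P_inc = 127 W

P_reflected ≈ 88.5 W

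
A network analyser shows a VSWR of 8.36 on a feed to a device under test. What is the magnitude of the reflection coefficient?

|Γ| ≈ 0.786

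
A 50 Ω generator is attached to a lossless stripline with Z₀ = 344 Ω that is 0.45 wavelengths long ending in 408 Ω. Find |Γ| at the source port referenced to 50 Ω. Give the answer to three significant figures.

|Γ| ≈ 0.776

βl = 2π × 0.45 = 162°
tan(βl) = -0.325
Z_in = Z_0·(Z_L + jZ_0·tanβl)/(Z_0 + jZ_L·tanβl) = 393 + j39.6 Ω
Γ_s = (Z_in − Z_s)/(Z_in + Z_s) = (343 + j39.6)/(443 + j39.6), |Γ_s| = 0.776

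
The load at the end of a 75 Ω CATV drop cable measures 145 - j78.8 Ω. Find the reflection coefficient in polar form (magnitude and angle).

Γ ≈ 0.451 ∠ -28.7°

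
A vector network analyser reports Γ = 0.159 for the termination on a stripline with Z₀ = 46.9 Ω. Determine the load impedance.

Z_L = Z_0·(1 + Γ)/(1 − Γ) = 46.9·(1.16)/(0.841)

Z_L ≈ 64.6 Ω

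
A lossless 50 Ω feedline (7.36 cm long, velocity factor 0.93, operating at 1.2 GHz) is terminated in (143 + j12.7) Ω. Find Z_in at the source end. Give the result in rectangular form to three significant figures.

λ = v/f = 0.93·c / 1.2 GHz = 0.233 m
βl = 2π·l/λ = 2π × 0.317 = 114°
tan(βl) = tan(114°) = -2.25
Z_in = Z_0·(Z_L + jZ_0·tanβl)/(Z_0 + jZ_L·tanβl)
     = 50·(143 − j99.8)/(78.6 − j322)

Z_in ≈ 19.8 + j17.4 Ω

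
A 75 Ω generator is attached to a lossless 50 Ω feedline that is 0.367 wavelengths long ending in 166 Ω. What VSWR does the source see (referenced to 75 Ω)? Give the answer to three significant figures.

VSWR ≈ 3.79

βl = 2π × 0.367 = 132°
tan(βl) = -1.11
Z_in = Z_0·(Z_L + jZ_0·tanβl)/(Z_0 + jZ_L·tanβl) = 25.5 + j38.3 Ω
Γ_s = (Z_in − Z_s)/(Z_in + Z_s) = (-49.5 + j38.3)/(100 + j38.3), |Γ_s| = 0.582
VSWR = (1 + |Γ_s|)/(1 − |Γ_s|)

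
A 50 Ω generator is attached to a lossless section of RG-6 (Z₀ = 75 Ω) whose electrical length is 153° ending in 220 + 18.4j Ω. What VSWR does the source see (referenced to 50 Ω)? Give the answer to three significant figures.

VSWR ≈ 3.9

tan(βl) = -0.51
Z_in = Z_0·(Z_L + jZ_0·tanβl)/(Z_0 + jZ_L·tanβl) = 79.2 + j87.6 Ω
Γ_s = (Z_in − Z_s)/(Z_in + Z_s) = (29.2 + j87.6)/(129 + j87.6), |Γ_s| = 0.592
VSWR = (1 + |Γ_s|)/(1 − |Γ_s|)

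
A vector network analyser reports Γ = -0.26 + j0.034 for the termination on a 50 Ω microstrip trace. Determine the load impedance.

Z_L = Z_0·(1 + Γ)/(1 − Γ) = 50·(0.74 + j0.034)/(1.26 − j0.034)

Z_L ≈ 29.3 + j2.14 Ω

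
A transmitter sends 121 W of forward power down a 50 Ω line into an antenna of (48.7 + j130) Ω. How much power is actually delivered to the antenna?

P_delivered ≈ 44.2 W

|Γ| = |(-1.3 + j130)/(98.7 + j130)| = 0.796
|Γ|² = 0.634
P_refl = |Γ|²·P_inc = 76.8 W, P_del = (1 − |Γ|²)·P_inc = 44.2 W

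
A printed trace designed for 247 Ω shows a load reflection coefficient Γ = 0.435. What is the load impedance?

Z_L ≈ 627 Ω

Z_L = Z_0·(1 + Γ)/(1 − Γ) = 247·(1.44)/(0.565)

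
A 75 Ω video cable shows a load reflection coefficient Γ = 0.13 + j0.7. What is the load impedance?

Z_L ≈ 29.7 + j84.2 Ω

Z_L = Z_0·(1 + Γ)/(1 − Γ) = 75·(1.13 + j0.7)/(0.87 − j0.7)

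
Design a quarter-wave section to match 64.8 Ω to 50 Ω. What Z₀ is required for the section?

Z_qwt = √(Z_0·R_L) = √(50 × 64.8) = √3240

Z_qwt ≈ 56.9 Ω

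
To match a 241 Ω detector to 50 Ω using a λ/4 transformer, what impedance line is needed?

Z_qwt ≈ 110 Ω

Z_qwt = √(Z_0·R_L) = √(50 × 241) = √12050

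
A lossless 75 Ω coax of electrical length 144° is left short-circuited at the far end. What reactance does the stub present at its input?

tan(βl) = -0.727
For a short-circuited stub, Z_in = jZ_0·tan(βl)

X_in ≈ -54.5 Ω (capacitive)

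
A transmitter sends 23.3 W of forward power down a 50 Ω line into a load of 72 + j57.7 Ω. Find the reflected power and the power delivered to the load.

P_reflected ≈ 4.88 W; P_delivered ≈ 18.4 W

|Γ| = |(22 + j57.7)/(122 + j57.7)| = 0.458
|Γ|² = 0.209
P_refl = |Γ|²·P_inc = 4.88 W, P_del = (1 − |Γ|²)·P_inc = 18.4 W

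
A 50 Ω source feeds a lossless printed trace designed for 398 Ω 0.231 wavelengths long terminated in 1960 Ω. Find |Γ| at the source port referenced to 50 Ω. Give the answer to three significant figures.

βl = 2π × 0.231 = 83.2°
tan(βl) = 8.34
Z_in = Z_0·(Z_L + jZ_0·tanβl)/(Z_0 + jZ_L·tanβl) = 81.9 − j45.7 Ω
Γ_s = (Z_in − Z_s)/(Z_in + Z_s) = (31.9 − j45.7)/(132 − j45.7), |Γ_s| = 0.4

|Γ| ≈ 0.4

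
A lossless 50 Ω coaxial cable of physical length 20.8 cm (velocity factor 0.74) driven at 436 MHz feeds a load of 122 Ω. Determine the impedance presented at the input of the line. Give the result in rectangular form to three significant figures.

λ = v/f = 0.74·c / 436 MHz = 0.509 m
βl = 2π·l/λ = 2π × 0.409 = 147°
tan(βl) = tan(147°) = -0.648
Z_in = Z_0·(Z_L + jZ_0·tanβl)/(Z_0 + jZ_L·tanβl)
     = 50·(122 − j32.4)/(50 − j79)

Z_in ≈ 49.5 + j45.9 Ω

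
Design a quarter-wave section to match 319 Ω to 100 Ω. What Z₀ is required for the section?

Z_qwt = √(Z_0·R_L) = √(100 × 319) = √31900

Z_qwt ≈ 179 Ω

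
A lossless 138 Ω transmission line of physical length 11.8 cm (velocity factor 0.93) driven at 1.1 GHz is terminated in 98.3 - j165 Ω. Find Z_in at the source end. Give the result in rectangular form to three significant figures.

Z_in ≈ 183 − j227 Ω

λ = v/f = 0.93·c / 1.1 GHz = 0.254 m
βl = 2π·l/λ = 2π × 0.465 = 167°
tan(βl) = tan(167°) = -0.222
Z_in = Z_0·(Z_L + jZ_0·tanβl)/(Z_0 + jZ_L·tanβl)
     = 138·(98.3 − j196)/(101 − j21.8)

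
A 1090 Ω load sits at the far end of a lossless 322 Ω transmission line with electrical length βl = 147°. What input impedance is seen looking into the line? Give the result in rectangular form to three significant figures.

Z_in ≈ 266 + j375 Ω

tan(βl) = tan(147°) = -0.649
Z_in = Z_0·(Z_L + jZ_0·tanβl)/(Z_0 + jZ_L·tanβl)
     = 322·(1090 − j209)/(322 − j708)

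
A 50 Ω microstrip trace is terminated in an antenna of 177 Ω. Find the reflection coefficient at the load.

Γ = 0.559

Γ = (Z_L − Z_0)/(Z_L + Z_0) = (177 − 50)/(177 + 50) = 127/227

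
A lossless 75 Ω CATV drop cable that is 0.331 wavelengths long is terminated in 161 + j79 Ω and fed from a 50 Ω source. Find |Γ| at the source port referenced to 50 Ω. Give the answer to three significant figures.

|Γ| ≈ 0.351

βl = 2π × 0.331 = 119°
tan(βl) = -1.79
Z_in = Z_0·(Z_L + jZ_0·tanβl)/(Z_0 + jZ_L·tanβl) = 29.3 + j19.9 Ω
Γ_s = (Z_in − Z_s)/(Z_in + Z_s) = (-20.7 + j19.9)/(79.3 + j19.9), |Γ_s| = 0.351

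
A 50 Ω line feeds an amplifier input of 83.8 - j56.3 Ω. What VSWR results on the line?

VSWR ≈ 2.65

Γ = (Z_L − Z_0)/(Z_L + Z_0) = (33.8 − j56.3)/(133.8 − j56.3)
|Γ| = 65.7/145 = 0.452
VSWR = (1 + |Γ|)/(1 − |Γ|) = 1.45/0.548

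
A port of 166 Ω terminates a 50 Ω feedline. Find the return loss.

RL ≈ 5.4 dB

Γ = (166 − 50)/(166 + 50) = 0.537
RL = −20·log₁₀|Γ| = −20·log₁₀(0.537)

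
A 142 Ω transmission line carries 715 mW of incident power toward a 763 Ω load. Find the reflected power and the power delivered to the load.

P_reflected ≈ 337 mW; P_delivered ≈ 378 mW

Γ = (763 − 142)/(763 + 142) = 0.686
|Γ|² = 0.471
P_refl = |Γ|²·P_inc = 337 mW, P_del = (1 − |Γ|²)·P_inc = 378 mW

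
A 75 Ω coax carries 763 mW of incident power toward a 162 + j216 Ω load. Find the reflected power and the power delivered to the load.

P_reflected ≈ 402 mW; P_delivered ≈ 361 mW

|Γ| = |(87 + j216)/(237 + j216)| = 0.726
|Γ|² = 0.527
P_refl = |Γ|²·P_inc = 402 mW, P_del = (1 − |Γ|²)·P_inc = 361 mW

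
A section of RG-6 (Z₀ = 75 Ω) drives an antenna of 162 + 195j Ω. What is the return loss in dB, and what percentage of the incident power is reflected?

Γ = (87 + j195)/(237 + j195), |Γ| = 0.696
RL = −20·log₁₀(0.696) = 3.15 dB
P_refl/P_inc = |Γ|² = 0.484

RL ≈ 3.15 dB; 48.4% of incident power reflected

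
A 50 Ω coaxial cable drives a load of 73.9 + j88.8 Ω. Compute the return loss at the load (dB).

RL ≈ 4.39 dB

Γ = (23.9 + j88.8)/(123.9 + j88.8), |Γ| = 0.603
RL = −20·log₁₀|Γ| = −20·log₁₀(0.603)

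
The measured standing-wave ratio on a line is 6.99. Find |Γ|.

|Γ| = (S − 1)/(S + 1) = (6.99 − 1)/(6.99 + 1) = 5.99/7.99

|Γ| ≈ 0.75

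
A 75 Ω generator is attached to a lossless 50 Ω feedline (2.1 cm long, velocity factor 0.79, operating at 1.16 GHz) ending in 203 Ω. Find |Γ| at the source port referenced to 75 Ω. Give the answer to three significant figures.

|Γ| ≈ 0.598

λ = v/f = 0.79·c / 1.16 GHz = 0.204 m
βl = 2π·l/λ = 2π × 0.103 = 37°
tan(βl) = 0.754
Z_in = Z_0·(Z_L + jZ_0·tanβl)/(Z_0 + jZ_L·tanβl) = 30.7 − j56.3 Ω
Γ_s = (Z_in − Z_s)/(Z_in + Z_s) = (-44.3 − j56.3)/(106 − j56.3), |Γ_s| = 0.598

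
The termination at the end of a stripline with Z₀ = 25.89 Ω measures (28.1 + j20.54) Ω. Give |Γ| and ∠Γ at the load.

Γ ≈ 0.358 ∠ 63°

Γ = (Z_L − Z_0)/(Z_L + Z_0) = (2.21 + j20.54)/(53.99 + j20.54)
|Γ| = 20.7/57.8 = 0.358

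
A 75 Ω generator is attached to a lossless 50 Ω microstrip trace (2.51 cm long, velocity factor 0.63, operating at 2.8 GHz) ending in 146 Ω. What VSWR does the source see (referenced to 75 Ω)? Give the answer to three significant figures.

λ = v/f = 0.63·c / 2.8 GHz = 0.0675 m
βl = 2π·l/λ = 2π × 0.372 = 134°
tan(βl) = -1.04
Z_in = Z_0·(Z_L + jZ_0·tanβl)/(Z_0 + jZ_L·tanβl) = 29.7 + j38.3 Ω
Γ_s = (Z_in − Z_s)/(Z_in + Z_s) = (-45.3 + j38.3)/(105 + j38.3), |Γ_s| = 0.532
VSWR = (1 + |Γ_s|)/(1 − |Γ_s|)

VSWR ≈ 3.27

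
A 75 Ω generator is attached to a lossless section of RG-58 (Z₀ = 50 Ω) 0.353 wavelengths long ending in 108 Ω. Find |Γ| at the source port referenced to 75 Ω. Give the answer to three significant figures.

|Γ| ≈ 0.453

βl = 2π × 0.353 = 127°
tan(βl) = -1.32
Z_in = Z_0·(Z_L + jZ_0·tanβl)/(Z_0 + jZ_L·tanβl) = 32.4 + j26.5 Ω
Γ_s = (Z_in − Z_s)/(Z_in + Z_s) = (-42.6 + j26.5)/(107 + j26.5), |Γ_s| = 0.453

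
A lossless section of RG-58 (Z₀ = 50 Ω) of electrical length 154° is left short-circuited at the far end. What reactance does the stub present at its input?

tan(βl) = -0.488
For a short-circuited stub, Z_in = jZ_0·tan(βl)

X_in ≈ -24.4 Ω (capacitive)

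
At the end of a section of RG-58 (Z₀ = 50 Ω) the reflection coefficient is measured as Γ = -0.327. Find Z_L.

Z_L ≈ 25.4 Ω

Z_L = Z_0·(1 + Γ)/(1 − Γ) = 50·(0.673)/(1.33)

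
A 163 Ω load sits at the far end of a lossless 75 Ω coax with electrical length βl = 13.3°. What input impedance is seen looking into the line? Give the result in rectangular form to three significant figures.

Z_in ≈ 136 − j52.2 Ω

tan(βl) = tan(13.3°) = 0.236
Z_in = Z_0·(Z_L + jZ_0·tanβl)/(Z_0 + jZ_L·tanβl)
     = 75·(163 + j17.7)/(75 + j38.5)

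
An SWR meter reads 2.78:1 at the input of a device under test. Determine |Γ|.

|Γ| = (S − 1)/(S + 1) = (2.78 − 1)/(2.78 + 1) = 1.78/3.78

|Γ| ≈ 0.471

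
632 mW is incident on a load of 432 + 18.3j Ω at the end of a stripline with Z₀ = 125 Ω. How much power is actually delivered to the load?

|Γ| = |(307 + j18.3)/(557 + j18.3)| = 0.552
|Γ|² = 0.305
P_refl = |Γ|²·P_inc = 192 mW, P_del = (1 − |Γ|²)·P_inc = 440 mW

P_delivered ≈ 440 mW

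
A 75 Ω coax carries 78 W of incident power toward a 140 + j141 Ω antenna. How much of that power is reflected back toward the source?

P_reflected ≈ 28.4 W

|Γ| = |(65 + j141)/(215 + j141)| = 0.604
|Γ|² = 0.365
P_refl = |Γ|²·P_inc = 28.4 W, P_del = (1 − |Γ|²)·P_inc = 49.6 W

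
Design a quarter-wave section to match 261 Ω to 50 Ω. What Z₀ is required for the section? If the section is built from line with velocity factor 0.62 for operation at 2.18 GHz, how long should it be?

Z_qwt = √(Z_0·R_L) = √(50 × 261) = √13050
λ = 0.62·c/f = 0.0853 m, so l = λ/4 = 0.0213 m

Z_qwt ≈ 114 Ω; length ≈ 2.13 cm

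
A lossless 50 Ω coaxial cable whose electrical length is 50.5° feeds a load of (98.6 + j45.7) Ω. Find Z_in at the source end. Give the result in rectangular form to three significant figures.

Z_in ≈ 42.5 − j43.1 Ω

tan(βl) = tan(50.5°) = 1.21
Z_in = Z_0·(Z_L + jZ_0·tanβl)/(Z_0 + jZ_L·tanβl)
     = 50·(98.6 + j106)/(-5.44 + j120)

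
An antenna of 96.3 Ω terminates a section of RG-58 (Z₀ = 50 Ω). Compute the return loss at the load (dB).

Γ = (96.3 − 50)/(96.3 + 50) = 0.316
RL = −20·log₁₀|Γ| = −20·log₁₀(0.316)

RL ≈ 9.99 dB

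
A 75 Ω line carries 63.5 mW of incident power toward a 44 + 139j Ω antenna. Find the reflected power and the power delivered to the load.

|Γ| = |(-31 + j139)/(119 + j139)| = 0.778
|Γ|² = 0.606
P_refl = |Γ|²·P_inc = 38.5 mW, P_del = (1 − |Γ|²)·P_inc = 25 mW

P_reflected ≈ 38.5 mW; P_delivered ≈ 25 mW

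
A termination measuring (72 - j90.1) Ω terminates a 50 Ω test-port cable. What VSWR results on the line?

Γ = (Z_L − Z_0)/(Z_L + Z_0) = (22 − j90.1)/(122 − j90.1)
|Γ| = 92.7/152 = 0.612
VSWR = (1 + |Γ|)/(1 − |Γ|) = 1.61/0.388

VSWR ≈ 4.15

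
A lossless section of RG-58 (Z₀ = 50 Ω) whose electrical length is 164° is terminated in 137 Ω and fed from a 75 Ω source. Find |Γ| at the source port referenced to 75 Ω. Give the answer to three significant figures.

|Γ| ≈ 0.34

tan(βl) = -0.287
Z_in = Z_0·(Z_L + jZ_0·tanβl)/(Z_0 + jZ_L·tanβl) = 91.7 + j57.7 Ω
Γ_s = (Z_in − Z_s)/(Z_in + Z_s) = (16.7 + j57.7)/(167 + j57.7), |Γ_s| = 0.34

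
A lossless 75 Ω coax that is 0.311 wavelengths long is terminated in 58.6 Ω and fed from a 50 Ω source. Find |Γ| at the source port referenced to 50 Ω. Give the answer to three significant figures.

βl = 2π × 0.311 = 112°
tan(βl) = -2.48
Z_in = Z_0·(Z_L + jZ_0·tanβl)/(Z_0 + jZ_L·tanβl) = 88.1 − j15.2 Ω
Γ_s = (Z_in − Z_s)/(Z_in + Z_s) = (38.1 − j15.2)/(138 − j15.2), |Γ_s| = 0.295

|Γ| ≈ 0.295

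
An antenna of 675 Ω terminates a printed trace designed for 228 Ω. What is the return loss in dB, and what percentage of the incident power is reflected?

Γ = (675 − 228)/(675 + 228) = 0.495
RL = −20·log₁₀(0.495) = 6.11 dB
P_refl/P_inc = |Γ|² = 0.245

RL ≈ 6.11 dB; 24.5% of incident power reflected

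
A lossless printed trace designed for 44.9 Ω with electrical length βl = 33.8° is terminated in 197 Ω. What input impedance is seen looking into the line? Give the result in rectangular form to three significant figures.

tan(βl) = tan(33.8°) = 0.669
Z_in = Z_0·(Z_L + jZ_0·tanβl)/(Z_0 + jZ_L·tanβl)
     = 44.9·(197 + j30.1)/(44.9 + j132)

Z_in ≈ 29.6 − j57 Ω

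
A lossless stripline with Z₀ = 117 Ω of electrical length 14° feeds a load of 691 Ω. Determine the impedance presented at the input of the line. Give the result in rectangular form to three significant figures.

tan(βl) = tan(14°) = 0.249
Z_in = Z_0·(Z_L + jZ_0·tanβl)/(Z_0 + jZ_L·tanβl)
     = 117·(691 + j29.2)/(117 + j172)

Z_in ≈ 232 − j312 Ω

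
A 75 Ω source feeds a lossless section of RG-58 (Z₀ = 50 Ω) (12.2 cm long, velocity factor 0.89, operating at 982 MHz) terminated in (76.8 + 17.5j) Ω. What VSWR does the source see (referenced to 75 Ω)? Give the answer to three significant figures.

λ = v/f = 0.89·c / 982 MHz = 0.272 m
βl = 2π·l/λ = 2π × 0.449 = 162°
tan(βl) = -0.334
Z_in = Z_0·(Z_L + jZ_0·tanβl)/(Z_0 + jZ_L·tanβl) = 56.5 + j26.7 Ω
Γ_s = (Z_in − Z_s)/(Z_in + Z_s) = (-18.5 + j26.7)/(132 + j26.7), |Γ_s| = 0.242
VSWR = (1 + |Γ_s|)/(1 − |Γ_s|)

VSWR ≈ 1.64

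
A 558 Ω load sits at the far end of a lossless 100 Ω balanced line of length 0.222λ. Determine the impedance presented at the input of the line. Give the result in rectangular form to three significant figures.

Z_in ≈ 18.5 − j17.2 Ω

βl = 2π × 0.222 = 79.9°
tan(βl) = tan(79.9°) = 5.63
Z_in = Z_0·(Z_L + jZ_0·tanβl)/(Z_0 + jZ_L·tanβl)
     = 100·(558 + j563)/(100 + j3140)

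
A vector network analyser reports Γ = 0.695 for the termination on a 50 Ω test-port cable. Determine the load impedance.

Z_L = Z_0·(1 + Γ)/(1 − Γ) = 50·(1.69)/(0.305)

Z_L ≈ 278 Ω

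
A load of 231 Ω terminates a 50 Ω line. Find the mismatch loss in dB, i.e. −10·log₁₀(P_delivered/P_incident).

Γ = (231 − 50)/(231 + 50) = 0.644
|Γ|² = 0.415, so P_del/P_inc = 1 − |Γ|² = 0.585
ML = −10·log₁₀(1 − |Γ|²)

mismatch loss ≈ 2.33 dB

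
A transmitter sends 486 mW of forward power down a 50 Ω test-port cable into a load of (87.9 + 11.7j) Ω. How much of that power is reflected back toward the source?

P_reflected ≈ 39.9 mW

|Γ| = |(37.9 + j11.7)/(137.9 + j11.7)| = 0.287
|Γ|² = 0.0821
P_refl = |Γ|²·P_inc = 39.9 mW, P_del = (1 − |Γ|²)·P_inc = 446 mW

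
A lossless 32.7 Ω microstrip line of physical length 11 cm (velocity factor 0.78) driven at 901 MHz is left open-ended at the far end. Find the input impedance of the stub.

λ = v/f = 0.78·c / 901 MHz = 0.26 m
βl = 2π·l/λ = 2π × 0.424 = 152°
tan(βl) = -0.521
For an open-ended stub, Z_in = −jZ_0·cot(βl) = −jZ_0/tan(βl)

Z_in ≈ +j62.8 Ω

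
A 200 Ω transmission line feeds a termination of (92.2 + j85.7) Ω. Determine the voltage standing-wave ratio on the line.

Γ = (Z_L − Z_0)/(Z_L + Z_0) = (-107.8 + j85.7)/(292.2 + j85.7)
|Γ| = 138/305 = 0.452
VSWR = (1 + |Γ|)/(1 − |Γ|) = 1.45/0.548

VSWR ≈ 2.65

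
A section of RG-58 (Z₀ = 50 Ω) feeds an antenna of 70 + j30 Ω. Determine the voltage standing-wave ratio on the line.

Γ = (Z_L − Z_0)/(Z_L + Z_0) = (20 + j30)/(120 + j30)
|Γ| = 36.1/124 = 0.291
VSWR = (1 + |Γ|)/(1 − |Γ|) = 1.29/0.709

VSWR ≈ 1.82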